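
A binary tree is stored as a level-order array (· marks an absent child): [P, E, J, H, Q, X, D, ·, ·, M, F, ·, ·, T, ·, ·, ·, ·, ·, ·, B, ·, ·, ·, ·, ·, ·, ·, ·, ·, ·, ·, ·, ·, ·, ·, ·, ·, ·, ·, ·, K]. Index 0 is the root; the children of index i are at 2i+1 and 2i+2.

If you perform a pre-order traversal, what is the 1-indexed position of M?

5

Pre-order visits the node, then its left subtree, then its right subtree.
Visit P.
At P: go left to E.
  Visit E.
  At E: go left to H.
    H is a leaf — visit H.
  At E: go right to Q.
    Visit Q.
    At Q: go left to M.
      Visit M.
      At M: no left child.
      At M: go right to B.
        Visit B.
        At B: go left to K.
          K is a leaf — visit K.
        At B: no right child.
    At Q: go right to F.
      F is a leaf — visit F.
At P: go right to J.
  Visit J.
  At J: go left to X.
    X is a leaf — visit X.
  At J: go right to D.
    Visit D.
    At D: go left to T.
      T is a leaf — visit T.
    At D: no right child.
Full pre-order sequence: P, E, H, Q, M, B, K, F, J, X, D, T.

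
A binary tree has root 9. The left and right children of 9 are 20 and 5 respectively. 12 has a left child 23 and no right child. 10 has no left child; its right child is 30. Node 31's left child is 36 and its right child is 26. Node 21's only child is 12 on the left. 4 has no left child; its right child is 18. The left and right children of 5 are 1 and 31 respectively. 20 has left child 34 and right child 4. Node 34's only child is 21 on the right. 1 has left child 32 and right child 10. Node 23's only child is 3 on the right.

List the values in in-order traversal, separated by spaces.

34 23 3 12 21 20 4 18 9 32 1 10 30 5 36 31 26

In-order visits the left subtree, then the node, then the right subtree.
At 9: go left to 20.
  At 20: go left to 34.
    At 34: no left child.
    Visit 34.
    At 34: go right to 21.
      At 21: go left to 12.
        At 12: go left to 23.
          At 23: no left child.
          Visit 23.
          At 23: go right to 3.
            3 is a leaf — visit 3.
        Visit 12.
        At 12: no right child.
      Visit 21.
      At 21: no right child.
  Visit 20.
  At 20: go right to 4.
    At 4: no left child.
    Visit 4.
    At 4: go right to 18.
      18 is a leaf — visit 18.
Visit 9.
At 9: go right to 5.
  At 5: go left to 1.
    At 1: go left to 32.
      32 is a leaf — visit 32.
    Visit 1.
    At 1: go right to 10.
      At 10: no left child.
      Visit 10.
      At 10: go right to 30.
        30 is a leaf — visit 30.
  Visit 5.
  At 5: go right to 31.
    At 31: go left to 36.
      36 is a leaf — visit 36.
    Visit 31.
    At 31: go right to 26.
      26 is a leaf — visit 26.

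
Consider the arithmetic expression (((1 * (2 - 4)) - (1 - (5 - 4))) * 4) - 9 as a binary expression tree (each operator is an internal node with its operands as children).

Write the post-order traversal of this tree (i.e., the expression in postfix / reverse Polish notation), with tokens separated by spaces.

Post-order on an expression tree gives postfix notation: for each operator, emit left operand, right operand, then the operator.

1 2 4 - * 1 5 4 - - - 4 * 9 -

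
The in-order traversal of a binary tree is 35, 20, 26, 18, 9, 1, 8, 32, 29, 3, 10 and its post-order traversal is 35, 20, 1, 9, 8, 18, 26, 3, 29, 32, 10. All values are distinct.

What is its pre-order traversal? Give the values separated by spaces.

10 32 26 20 35 18 8 9 1 29 3

The last element of post-order is the root; it splits in-order into left and right subtrees.
Root 10: left subtree has 10 nodes {35, 20, 26, 18, 9, 1, 8, 32, 29, 3}, right has 0 { }.
  Root 32: left subtree has 7 nodes {35, 20, 26, 18, 9, 1, 8}, right has 2 {29, 3}.
    Root 26: left subtree has 2 nodes {35, 20}, right has 4 {18, 9, 1, 8}.
      Root 20: left subtree has 1 node {35}, right has 0 { }.
      Root 18: left subtree has 0 nodes { }, right has 3 {9, 1, 8}.
        Root 8: left subtree has 2 nodes {9, 1}, right has 0 { }.
          Root 9: left subtree has 0 nodes { }, right has 1 {1}.
    Root 29: left subtree has 0 nodes { }, right has 1 {3}.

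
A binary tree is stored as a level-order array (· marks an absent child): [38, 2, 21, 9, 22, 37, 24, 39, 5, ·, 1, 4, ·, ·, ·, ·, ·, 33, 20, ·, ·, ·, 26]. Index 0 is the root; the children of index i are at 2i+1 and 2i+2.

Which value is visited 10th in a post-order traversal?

Post-order visits the left subtree, then the right subtree, then the node.
At 38: go left to 2.
  At 2: go left to 9.
    At 9: go left to 39.
      39 is a leaf — visit 39.
    At 9: go right to 5.
      At 5: go left to 33.
        33 is a leaf — visit 33.
      At 5: go right to 20.
        20 is a leaf — visit 20.
      Visit 5.
    Visit 9.
  At 2: go right to 22.
    At 22: no left child.
    At 22: go right to 1.
      At 1: no left child.
      At 1: go right to 26.
        26 is a leaf — visit 26.
      Visit 1.
    Visit 22.
  Visit 2.
At 38: go right to 21.
  At 21: go left to 37.
    At 37: go left to 4.
      4 is a leaf — visit 4.
    At 37: no right child.
    Visit 37.
  At 21: go right to 24.
    24 is a leaf — visit 24.
  Visit 21.
Visit 38.
Full post-order sequence: 39, 33, 20, 5, 9, 26, 1, 22, 2, 4, 37, 24, 21, 38.

4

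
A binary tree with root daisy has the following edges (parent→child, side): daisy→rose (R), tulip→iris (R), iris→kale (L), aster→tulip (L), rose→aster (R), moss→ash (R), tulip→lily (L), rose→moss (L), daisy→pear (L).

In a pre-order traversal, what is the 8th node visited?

lily

Pre-order visits the node, then its left subtree, then its right subtree.
Visit daisy.
At daisy: go left to pear.
  pear is a leaf — visit pear.
At daisy: go right to rose.
  Visit rose.
  At rose: go left to moss.
    Visit moss.
    At moss: no left child.
    At moss: go right to ash.
      ash is a leaf — visit ash.
  At rose: go right to aster.
    Visit aster.
    At aster: go left to tulip.
      Visit tulip.
      At tulip: go left to lily.
        lily is a leaf — visit lily.
      At tulip: go right to iris.
        Visit iris.
        At iris: go left to kale.
          kale is a leaf — visit kale.
        At iris: no right child.
    At aster: no right child.
Full pre-order sequence: daisy, pear, rose, moss, ash, aster, tulip, lily, iris, kale.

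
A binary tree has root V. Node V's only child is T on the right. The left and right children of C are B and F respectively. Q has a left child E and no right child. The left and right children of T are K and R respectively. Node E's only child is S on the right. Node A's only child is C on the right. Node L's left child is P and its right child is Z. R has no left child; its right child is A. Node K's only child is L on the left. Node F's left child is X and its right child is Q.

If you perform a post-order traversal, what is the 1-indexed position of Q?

9

Post-order visits the left subtree, then the right subtree, then the node.
At V: no left child.
At V: go right to T.
  At T: go left to K.
    At K: go left to L.
      At L: go left to P.
        P is a leaf — visit P.
      At L: go right to Z.
        Z is a leaf — visit Z.
      Visit L.
    At K: no right child.
    Visit K.
  At T: go right to R.
    At R: no left child.
    At R: go right to A.
      At A: no left child.
      At A: go right to C.
        At C: go left to B.
          B is a leaf — visit B.
        At C: go right to F.
          At F: go left to X.
            X is a leaf — visit X.
          At F: go right to Q.
            At Q: go left to E.
              At E: no left child.
              At E: go right to S.
                S is a leaf — visit S.
              Visit E.
            At Q: no right child.
            Visit Q.
          Visit F.
        Visit C.
      Visit A.
    Visit R.
  Visit T.
Visit V.
Full post-order sequence: P, Z, L, K, B, X, S, E, Q, F, C, A, R, T, V.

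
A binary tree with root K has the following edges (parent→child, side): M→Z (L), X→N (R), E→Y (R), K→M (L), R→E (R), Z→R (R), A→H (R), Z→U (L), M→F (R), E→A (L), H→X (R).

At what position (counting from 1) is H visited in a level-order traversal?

10

Level-order visits nodes level by level from the root, left to right within each level.
Level 0: K
Level 1: M
Level 2: Z, F
Level 3: U, R
Level 4: E
Level 5: A, Y
Level 6: H
Level 7: X
Level 8: N
Full level-order sequence: K, M, Z, F, U, R, E, A, Y, H, X, N.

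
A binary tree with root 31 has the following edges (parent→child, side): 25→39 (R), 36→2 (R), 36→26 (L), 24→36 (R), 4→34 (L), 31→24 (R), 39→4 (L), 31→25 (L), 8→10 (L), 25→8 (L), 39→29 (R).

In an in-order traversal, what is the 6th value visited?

In-order visits the left subtree, then the node, then the right subtree.
At 31: go left to 25.
  At 25: go left to 8.
    At 8: go left to 10.
      10 is a leaf — visit 10.
    Visit 8.
    At 8: no right child.
  Visit 25.
  At 25: go right to 39.
    At 39: go left to 4.
      At 4: go left to 34.
        34 is a leaf — visit 34.
      Visit 4.
      At 4: no right child.
    Visit 39.
    At 39: go right to 29.
      29 is a leaf — visit 29.
Visit 31.
At 31: go right to 24.
  At 24: no left child.
  Visit 24.
  At 24: go right to 36.
    At 36: go left to 26.
      26 is a leaf — visit 26.
    Visit 36.
    At 36: go right to 2.
      2 is a leaf — visit 2.
Full in-order sequence: 10, 8, 25, 34, 4, 39, 29, 31, 24, 26, 36, 2.

39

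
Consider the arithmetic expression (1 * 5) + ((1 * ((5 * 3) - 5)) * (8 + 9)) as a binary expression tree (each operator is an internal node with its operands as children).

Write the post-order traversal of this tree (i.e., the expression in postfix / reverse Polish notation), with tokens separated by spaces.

1 5 * 1 5 3 * 5 - * 8 9 + * +

Post-order on an expression tree gives postfix notation: for each operator, emit left operand, right operand, then the operator.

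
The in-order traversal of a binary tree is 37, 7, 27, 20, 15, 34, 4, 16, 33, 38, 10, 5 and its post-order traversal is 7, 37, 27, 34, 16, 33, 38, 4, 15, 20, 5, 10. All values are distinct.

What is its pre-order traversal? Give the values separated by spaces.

10 20 27 37 7 15 4 34 38 33 16 5

The last element of post-order is the root; it splits in-order into left and right subtrees.
Root 10: left subtree has 10 nodes {37, 7, 27, 20, 15, 34, 4, 16, 33, 38}, right has 1 {5}.
  Root 20: left subtree has 3 nodes {37, 7, 27}, right has 6 {15, 34, 4, 16, 33, 38}.
    Root 27: left subtree has 2 nodes {37, 7}, right has 0 { }.
      Root 37: left subtree has 0 nodes { }, right has 1 {7}.
    Root 15: left subtree has 0 nodes { }, right has 5 {34, 4, 16, 33, 38}.
      Root 4: left subtree has 1 node {34}, right has 3 {16, 33, 38}.
        Root 38: left subtree has 2 nodes {16, 33}, right has 0 { }.
          Root 33: left subtree has 1 node {16}, right has 0 { }.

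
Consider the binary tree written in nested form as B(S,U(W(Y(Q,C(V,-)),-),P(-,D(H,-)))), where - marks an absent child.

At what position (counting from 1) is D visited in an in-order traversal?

11

In-order visits the left subtree, then the node, then the right subtree.
At B: go left to S.
  S is a leaf — visit S.
Visit B.
At B: go right to U.
  At U: go left to W.
    At W: go left to Y.
      At Y: go left to Q.
        Q is a leaf — visit Q.
      Visit Y.
      At Y: go right to C.
        At C: go left to V.
          V is a leaf — visit V.
        Visit C.
        At C: no right child.
    Visit W.
    At W: no right child.
  Visit U.
  At U: go right to P.
    At P: no left child.
    Visit P.
    At P: go right to D.
      At D: go left to H.
        H is a leaf — visit H.
      Visit D.
      At D: no right child.
Full in-order sequence: S, B, Q, Y, V, C, W, U, P, H, D.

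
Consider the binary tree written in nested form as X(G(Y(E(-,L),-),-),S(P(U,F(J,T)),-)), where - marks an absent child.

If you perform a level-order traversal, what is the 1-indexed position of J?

10

Level-order visits nodes level by level from the root, left to right within each level.
Level 0: X
Level 1: G, S
Level 2: Y, P
Level 3: E, U, F
Level 4: L, J, T
Full level-order sequence: X, G, S, Y, P, E, U, F, L, J, T.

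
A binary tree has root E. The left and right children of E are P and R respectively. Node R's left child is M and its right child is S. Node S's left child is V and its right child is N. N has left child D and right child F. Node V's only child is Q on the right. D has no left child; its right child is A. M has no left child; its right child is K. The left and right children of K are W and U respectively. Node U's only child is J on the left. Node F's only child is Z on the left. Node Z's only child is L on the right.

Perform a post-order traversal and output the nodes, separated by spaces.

P W J U K M Q V A D L Z F N S R E

Post-order visits the left subtree, then the right subtree, then the node.
At E: go left to P.
  P is a leaf — visit P.
At E: go right to R.
  At R: go left to M.
    At M: no left child.
    At M: go right to K.
      At K: go left to W.
        W is a leaf — visit W.
      At K: go right to U.
        At U: go left to J.
          J is a leaf — visit J.
        At U: no right child.
        Visit U.
      Visit K.
    Visit M.
  At R: go right to S.
    At S: go left to V.
      At V: no left child.
      At V: go right to Q.
        Q is a leaf — visit Q.
      Visit V.
    At S: go right to N.
      At N: go left to D.
        At D: no left child.
        At D: go right to A.
          A is a leaf — visit A.
        Visit D.
      At N: go right to F.
        At F: go left to Z.
          At Z: no left child.
          At Z: go right to L.
            L is a leaf — visit L.
          Visit Z.
        At F: no right child.
        Visit F.
      Visit N.
    Visit S.
  Visit R.
Visit E.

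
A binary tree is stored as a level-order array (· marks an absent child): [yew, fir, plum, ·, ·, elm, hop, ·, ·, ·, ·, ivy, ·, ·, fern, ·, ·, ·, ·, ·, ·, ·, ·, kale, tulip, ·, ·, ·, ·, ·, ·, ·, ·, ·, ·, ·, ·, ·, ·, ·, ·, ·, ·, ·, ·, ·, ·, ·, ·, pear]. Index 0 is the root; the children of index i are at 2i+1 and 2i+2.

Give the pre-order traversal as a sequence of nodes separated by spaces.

Pre-order visits the node, then its left subtree, then its right subtree.
Visit yew.
At yew: go left to fir.
  fir is a leaf — visit fir.
At yew: go right to plum.
  Visit plum.
  At plum: go left to elm.
    Visit elm.
    At elm: go left to ivy.
      Visit ivy.
      At ivy: go left to kale.
        kale is a leaf — visit kale.
      At ivy: go right to tulip.
        Visit tulip.
        At tulip: go left to pear.
          pear is a leaf — visit pear.
        At tulip: no right child.
    At elm: no right child.
  At plum: go right to hop.
    Visit hop.
    At hop: no left child.
    At hop: go right to fern.
      fern is a leaf — visit fern.

yew fir plum elm ivy kale tulip pear hop fern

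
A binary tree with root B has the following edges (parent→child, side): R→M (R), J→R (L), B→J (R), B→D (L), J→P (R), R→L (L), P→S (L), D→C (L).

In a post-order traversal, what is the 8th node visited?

J

Post-order visits the left subtree, then the right subtree, then the node.
At B: go left to D.
  At D: go left to C.
    C is a leaf — visit C.
  At D: no right child.
  Visit D.
At B: go right to J.
  At J: go left to R.
    At R: go left to L.
      L is a leaf — visit L.
    At R: go right to M.
      M is a leaf — visit M.
    Visit R.
  At J: go right to P.
    At P: go left to S.
      S is a leaf — visit S.
    At P: no right child.
    Visit P.
  Visit J.
Visit B.
Full post-order sequence: C, D, L, M, R, S, P, J, B.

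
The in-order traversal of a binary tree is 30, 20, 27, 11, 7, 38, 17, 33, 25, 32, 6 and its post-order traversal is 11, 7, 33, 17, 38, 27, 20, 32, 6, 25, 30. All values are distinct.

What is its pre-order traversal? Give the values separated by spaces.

30 25 20 27 38 7 11 17 33 6 32

The last element of post-order is the root; it splits in-order into left and right subtrees.
Root 30: left subtree has 0 nodes { }, right has 10 {20, 27, 11, 7, 38, 17, 33, 25, 32, 6}.
  Root 25: left subtree has 7 nodes {20, 27, 11, 7, 38, 17, 33}, right has 2 {32, 6}.
    Root 20: left subtree has 0 nodes { }, right has 6 {27, 11, 7, 38, 17, 33}.
      Root 27: left subtree has 0 nodes { }, right has 5 {11, 7, 38, 17, 33}.
        Root 38: left subtree has 2 nodes {11, 7}, right has 2 {17, 33}.
          Root 7: left subtree has 1 node {11}, right has 0 { }.
          Root 17: left subtree has 0 nodes { }, right has 1 {33}.
    Root 6: left subtree has 1 node {32}, right has 0 { }.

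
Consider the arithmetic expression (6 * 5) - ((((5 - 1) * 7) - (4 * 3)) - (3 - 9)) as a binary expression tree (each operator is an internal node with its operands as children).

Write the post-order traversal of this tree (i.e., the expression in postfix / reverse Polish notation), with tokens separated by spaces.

Post-order on an expression tree gives postfix notation: for each operator, emit left operand, right operand, then the operator.

6 5 * 5 1 - 7 * 4 3 * - 3 9 - - -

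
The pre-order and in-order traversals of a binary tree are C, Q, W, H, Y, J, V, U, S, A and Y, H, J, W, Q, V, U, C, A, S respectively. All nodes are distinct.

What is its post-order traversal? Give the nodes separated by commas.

Y, J, H, W, U, V, Q, A, S, C

The first element of pre-order is the root; it splits in-order into left and right subtrees.
Root C: left subtree has 7 nodes {Y, H, J, W, Q, V, U}, right has 2 {A, S}.
  Root Q: left subtree has 4 nodes {Y, H, J, W}, right has 2 {V, U}.
    Root W: left subtree has 3 nodes {Y, H, J}, right has 0 { }.
      Root H: left subtree has 1 node {Y}, right has 1 {J}.
    Root V: left subtree has 0 nodes { }, right has 1 {U}.
  Root S: left subtree has 1 node {A}, right has 0 { }.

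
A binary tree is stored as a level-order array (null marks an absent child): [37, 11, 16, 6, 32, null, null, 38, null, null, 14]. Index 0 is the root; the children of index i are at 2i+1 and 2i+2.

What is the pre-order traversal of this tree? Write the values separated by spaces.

Pre-order visits the node, then its left subtree, then its right subtree.
Visit 37.
At 37: go left to 11.
  Visit 11.
  At 11: go left to 6.
    Visit 6.
    At 6: go left to 38.
      38 is a leaf — visit 38.
    At 6: no right child.
  At 11: go right to 32.
    Visit 32.
    At 32: no left child.
    At 32: go right to 14.
      14 is a leaf — visit 14.
At 37: go right to 16.
  16 is a leaf — visit 16.

37 11 6 38 32 14 16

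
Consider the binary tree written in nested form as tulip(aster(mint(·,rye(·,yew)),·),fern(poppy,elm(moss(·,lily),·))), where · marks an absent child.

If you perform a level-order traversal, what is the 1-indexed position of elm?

Level-order visits nodes level by level from the root, left to right within each level.
Level 0: tulip
Level 1: aster, fern
Level 2: mint, poppy, elm
Level 3: rye, moss
Level 4: yew, lily
Full level-order sequence: tulip, aster, fern, mint, poppy, elm, rye, moss, yew, lily.

6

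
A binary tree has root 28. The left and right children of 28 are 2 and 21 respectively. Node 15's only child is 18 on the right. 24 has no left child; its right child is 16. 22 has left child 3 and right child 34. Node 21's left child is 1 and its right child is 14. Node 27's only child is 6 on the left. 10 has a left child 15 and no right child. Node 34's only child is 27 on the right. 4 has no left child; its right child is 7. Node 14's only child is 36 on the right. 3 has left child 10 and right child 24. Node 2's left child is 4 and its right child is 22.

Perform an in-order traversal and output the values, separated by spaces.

4 7 2 15 18 10 3 24 16 22 34 6 27 28 1 21 14 36

In-order visits the left subtree, then the node, then the right subtree.
At 28: go left to 2.
  At 2: go left to 4.
    At 4: no left child.
    Visit 4.
    At 4: go right to 7.
      7 is a leaf — visit 7.
  Visit 2.
  At 2: go right to 22.
    At 22: go left to 3.
      At 3: go left to 10.
        At 10: go left to 15.
          At 15: no left child.
          Visit 15.
          At 15: go right to 18.
            18 is a leaf — visit 18.
        Visit 10.
        At 10: no right child.
      Visit 3.
      At 3: go right to 24.
        At 24: no left child.
        Visit 24.
        At 24: go right to 16.
          16 is a leaf — visit 16.
    Visit 22.
    At 22: go right to 34.
      At 34: no left child.
      Visit 34.
      At 34: go right to 27.
        At 27: go left to 6.
          6 is a leaf — visit 6.
        Visit 27.
        At 27: no right child.
Visit 28.
At 28: go right to 21.
  At 21: go left to 1.
    1 is a leaf — visit 1.
  Visit 21.
  At 21: go right to 14.
    At 14: no left child.
    Visit 14.
    At 14: go right to 36.
      36 is a leaf — visit 36.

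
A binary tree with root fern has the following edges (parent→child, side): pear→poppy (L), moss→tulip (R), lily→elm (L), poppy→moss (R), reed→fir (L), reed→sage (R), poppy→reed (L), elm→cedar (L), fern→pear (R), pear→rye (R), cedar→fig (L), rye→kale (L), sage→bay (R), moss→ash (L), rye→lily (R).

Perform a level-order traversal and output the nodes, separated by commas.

fern, pear, poppy, rye, reed, moss, kale, lily, fir, sage, ash, tulip, elm, bay, cedar, fig

Level-order visits nodes level by level from the root, left to right within each level.
Level 0: fern
Level 1: pear
Level 2: poppy, rye
Level 3: reed, moss, kale, lily
Level 4: fir, sage, ash, tulip, elm
Level 5: bay, cedar
Level 6: fig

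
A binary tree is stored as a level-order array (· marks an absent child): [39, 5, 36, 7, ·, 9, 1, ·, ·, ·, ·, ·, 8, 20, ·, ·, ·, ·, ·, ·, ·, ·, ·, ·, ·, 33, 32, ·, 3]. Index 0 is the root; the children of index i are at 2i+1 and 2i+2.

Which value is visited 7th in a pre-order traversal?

Pre-order visits the node, then its left subtree, then its right subtree.
Visit 39.
At 39: go left to 5.
  Visit 5.
  At 5: go left to 7.
    7 is a leaf — visit 7.
  At 5: no right child.
At 39: go right to 36.
  Visit 36.
  At 36: go left to 9.
    Visit 9.
    At 9: no left child.
    At 9: go right to 8.
      Visit 8.
      At 8: go left to 33.
        33 is a leaf — visit 33.
      At 8: go right to 32.
        32 is a leaf — visit 32.
  At 36: go right to 1.
    Visit 1.
    At 1: go left to 20.
      Visit 20.
      At 20: no left child.
      At 20: go right to 3.
        3 is a leaf — visit 3.
    At 1: no right child.
Full pre-order sequence: 39, 5, 7, 36, 9, 8, 33, 32, 1, 20, 3.

33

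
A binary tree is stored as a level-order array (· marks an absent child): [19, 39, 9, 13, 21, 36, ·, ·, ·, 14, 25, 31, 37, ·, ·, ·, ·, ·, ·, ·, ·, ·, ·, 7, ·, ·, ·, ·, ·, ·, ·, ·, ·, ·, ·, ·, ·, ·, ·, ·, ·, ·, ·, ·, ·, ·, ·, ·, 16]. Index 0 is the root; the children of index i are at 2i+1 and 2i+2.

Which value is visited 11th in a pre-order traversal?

16

Pre-order visits the node, then its left subtree, then its right subtree.
Visit 19.
At 19: go left to 39.
  Visit 39.
  At 39: go left to 13.
    13 is a leaf — visit 13.
  At 39: go right to 21.
    Visit 21.
    At 21: go left to 14.
      14 is a leaf — visit 14.
    At 21: go right to 25.
      25 is a leaf — visit 25.
At 19: go right to 9.
  Visit 9.
  At 9: go left to 36.
    Visit 36.
    At 36: go left to 31.
      Visit 31.
      At 31: go left to 7.
        Visit 7.
        At 7: no left child.
        At 7: go right to 16.
          16 is a leaf — visit 16.
      At 31: no right child.
    At 36: go right to 37.
      37 is a leaf — visit 37.
  At 9: no right child.
Full pre-order sequence: 19, 39, 13, 21, 14, 25, 9, 36, 31, 7, 16, 37.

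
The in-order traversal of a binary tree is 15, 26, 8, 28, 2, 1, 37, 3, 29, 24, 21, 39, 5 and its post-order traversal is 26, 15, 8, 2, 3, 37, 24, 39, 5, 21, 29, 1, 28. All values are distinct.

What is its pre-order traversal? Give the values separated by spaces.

The last element of post-order is the root; it splits in-order into left and right subtrees.
Root 28: left subtree has 3 nodes {15, 26, 8}, right has 9 {2, 1, 37, 3, 29, 24, 21, 39, 5}.
  Root 8: left subtree has 2 nodes {15, 26}, right has 0 { }.
    Root 15: left subtree has 0 nodes { }, right has 1 {26}.
  Root 1: left subtree has 1 node {2}, right has 7 {37, 3, 29, 24, 21, 39, 5}.
    Root 29: left subtree has 2 nodes {37, 3}, right has 4 {24, 21, 39, 5}.
      Root 37: left subtree has 0 nodes { }, right has 1 {3}.
      Root 21: left subtree has 1 node {24}, right has 2 {39, 5}.
        Root 5: left subtree has 1 node {39}, right has 0 { }.

28 8 15 26 1 2 29 37 3 21 24 5 39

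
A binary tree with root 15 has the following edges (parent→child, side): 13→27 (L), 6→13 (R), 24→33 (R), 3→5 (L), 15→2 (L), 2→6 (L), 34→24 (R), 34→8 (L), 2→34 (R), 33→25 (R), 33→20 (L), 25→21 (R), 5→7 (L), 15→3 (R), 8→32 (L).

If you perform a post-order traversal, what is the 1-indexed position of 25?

Post-order visits the left subtree, then the right subtree, then the node.
At 15: go left to 2.
  At 2: go left to 6.
    At 6: no left child.
    At 6: go right to 13.
      At 13: go left to 27.
        27 is a leaf — visit 27.
      At 13: no right child.
      Visit 13.
    Visit 6.
  At 2: go right to 34.
    At 34: go left to 8.
      At 8: go left to 32.
        32 is a leaf — visit 32.
      At 8: no right child.
      Visit 8.
    At 34: go right to 24.
      At 24: no left child.
      At 24: go right to 33.
        At 33: go left to 20.
          20 is a leaf — visit 20.
        At 33: go right to 25.
          At 25: no left child.
          At 25: go right to 21.
            21 is a leaf — visit 21.
          Visit 25.
        Visit 33.
      Visit 24.
    Visit 34.
  Visit 2.
At 15: go right to 3.
  At 3: go left to 5.
    At 5: go left to 7.
      7 is a leaf — visit 7.
    At 5: no right child.
    Visit 5.
  At 3: no right child.
  Visit 3.
Visit 15.
Full post-order sequence: 27, 13, 6, 32, 8, 20, 21, 25, 33, 24, 34, 2, 7, 5, 3, 15.

8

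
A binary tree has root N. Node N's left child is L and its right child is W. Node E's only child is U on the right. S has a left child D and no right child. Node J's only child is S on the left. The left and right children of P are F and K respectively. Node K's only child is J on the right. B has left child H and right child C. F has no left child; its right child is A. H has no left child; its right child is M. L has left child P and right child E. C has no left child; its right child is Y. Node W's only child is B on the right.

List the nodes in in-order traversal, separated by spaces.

In-order visits the left subtree, then the node, then the right subtree.
At N: go left to L.
  At L: go left to P.
    At P: go left to F.
      At F: no left child.
      Visit F.
      At F: go right to A.
        A is a leaf — visit A.
    Visit P.
    At P: go right to K.
      At K: no left child.
      Visit K.
      At K: go right to J.
        At J: go left to S.
          At S: go left to D.
            D is a leaf — visit D.
          Visit S.
          At S: no right child.
        Visit J.
        At J: no right child.
  Visit L.
  At L: go right to E.
    At E: no left child.
    Visit E.
    At E: go right to U.
      U is a leaf — visit U.
Visit N.
At N: go right to W.
  At W: no left child.
  Visit W.
  At W: go right to B.
    At B: go left to H.
      At H: no left child.
      Visit H.
      At H: go right to M.
        M is a leaf — visit M.
    Visit B.
    At B: go right to C.
      At C: no left child.
      Visit C.
      At C: go right to Y.
        Y is a leaf — visit Y.

F A P K D S J L E U N W H M B C Y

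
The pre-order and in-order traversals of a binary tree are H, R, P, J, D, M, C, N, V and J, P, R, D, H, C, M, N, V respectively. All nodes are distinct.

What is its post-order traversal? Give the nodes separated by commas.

The first element of pre-order is the root; it splits in-order into left and right subtrees.
Root H: left subtree has 4 nodes {J, P, R, D}, right has 4 {C, M, N, V}.
  Root R: left subtree has 2 nodes {J, P}, right has 1 {D}.
    Root P: left subtree has 1 node {J}, right has 0 { }.
  Root M: left subtree has 1 node {C}, right has 2 {N, V}.
    Root N: left subtree has 0 nodes { }, right has 1 {V}.

J, P, D, R, C, V, N, M, H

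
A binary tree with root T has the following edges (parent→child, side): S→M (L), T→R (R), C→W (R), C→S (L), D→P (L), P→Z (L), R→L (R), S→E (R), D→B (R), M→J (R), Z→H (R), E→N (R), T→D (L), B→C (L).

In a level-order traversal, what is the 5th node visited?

B

Level-order visits nodes level by level from the root, left to right within each level.
Level 0: T
Level 1: D, R
Level 2: P, B, L
Level 3: Z, C
Level 4: H, S, W
Level 5: M, E
Level 6: J, N
Full level-order sequence: T, D, R, P, B, L, Z, C, H, S, W, M, E, J, N.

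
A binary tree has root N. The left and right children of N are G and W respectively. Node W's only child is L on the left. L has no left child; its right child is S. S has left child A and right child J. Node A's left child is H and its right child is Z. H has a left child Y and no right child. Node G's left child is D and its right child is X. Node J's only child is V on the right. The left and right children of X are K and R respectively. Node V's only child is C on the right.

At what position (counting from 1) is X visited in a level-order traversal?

5

Level-order visits nodes level by level from the root, left to right within each level.
Level 0: N
Level 1: G, W
Level 2: D, X, L
Level 3: K, R, S
Level 4: A, J
Level 5: H, Z, V
Level 6: Y, C
Full level-order sequence: N, G, W, D, X, L, K, R, S, A, J, H, Z, V, Y, C.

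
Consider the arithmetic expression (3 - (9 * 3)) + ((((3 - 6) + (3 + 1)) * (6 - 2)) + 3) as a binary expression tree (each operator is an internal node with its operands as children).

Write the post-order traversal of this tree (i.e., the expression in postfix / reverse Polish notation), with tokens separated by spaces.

Post-order on an expression tree gives postfix notation: for each operator, emit left operand, right operand, then the operator.

3 9 3 * - 3 6 - 3 1 + + 6 2 - * 3 + +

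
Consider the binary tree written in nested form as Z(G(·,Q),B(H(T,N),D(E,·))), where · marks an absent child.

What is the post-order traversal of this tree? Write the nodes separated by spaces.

Q G T N H E D B Z

Post-order visits the left subtree, then the right subtree, then the node.
At Z: go left to G.
  At G: no left child.
  At G: go right to Q.
    Q is a leaf — visit Q.
  Visit G.
At Z: go right to B.
  At B: go left to H.
    At H: go left to T.
      T is a leaf — visit T.
    At H: go right to N.
      N is a leaf — visit N.
    Visit H.
  At B: go right to D.
    At D: go left to E.
      E is a leaf — visit E.
    At D: no right child.
    Visit D.
  Visit B.
Visit Z.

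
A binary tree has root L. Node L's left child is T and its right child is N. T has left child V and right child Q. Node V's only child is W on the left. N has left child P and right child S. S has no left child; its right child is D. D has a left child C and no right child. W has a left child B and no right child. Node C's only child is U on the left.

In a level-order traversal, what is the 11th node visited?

C

Level-order visits nodes level by level from the root, left to right within each level.
Level 0: L
Level 1: T, N
Level 2: V, Q, P, S
Level 3: W, D
Level 4: B, C
Level 5: U
Full level-order sequence: L, T, N, V, Q, P, S, W, D, B, C, U.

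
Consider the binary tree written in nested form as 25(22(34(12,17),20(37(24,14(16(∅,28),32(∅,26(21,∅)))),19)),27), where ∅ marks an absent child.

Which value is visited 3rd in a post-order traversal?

34

Post-order visits the left subtree, then the right subtree, then the node.
At 25: go left to 22.
  At 22: go left to 34.
    At 34: go left to 12.
      12 is a leaf — visit 12.
    At 34: go right to 17.
      17 is a leaf — visit 17.
    Visit 34.
  At 22: go right to 20.
    At 20: go left to 37.
      At 37: go left to 24.
        24 is a leaf — visit 24.
      At 37: go right to 14.
        At 14: go left to 16.
          At 16: no left child.
          At 16: go right to 28.
            28 is a leaf — visit 28.
          Visit 16.
        At 14: go right to 32.
          At 32: no left child.
          At 32: go right to 26.
            At 26: go left to 21.
              21 is a leaf — visit 21.
            At 26: no right child.
            Visit 26.
          Visit 32.
        Visit 14.
      Visit 37.
    At 20: go right to 19.
      19 is a leaf — visit 19.
    Visit 20.
  Visit 22.
At 25: go right to 27.
  27 is a leaf — visit 27.
Visit 25.
Full post-order sequence: 12, 17, 34, 24, 28, 16, 21, 26, 32, 14, 37, 19, 20, 22, 27, 25.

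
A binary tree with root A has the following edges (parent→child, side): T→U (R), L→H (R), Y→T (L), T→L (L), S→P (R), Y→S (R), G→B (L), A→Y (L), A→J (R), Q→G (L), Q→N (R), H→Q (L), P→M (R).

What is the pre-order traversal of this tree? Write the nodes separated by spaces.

Pre-order visits the node, then its left subtree, then its right subtree.
Visit A.
At A: go left to Y.
  Visit Y.
  At Y: go left to T.
    Visit T.
    At T: go left to L.
      Visit L.
      At L: no left child.
      At L: go right to H.
        Visit H.
        At H: go left to Q.
          Visit Q.
          At Q: go left to G.
            Visit G.
            At G: go left to B.
              B is a leaf — visit B.
            At G: no right child.
          At Q: go right to N.
            N is a leaf — visit N.
        At H: no right child.
    At T: go right to U.
      U is a leaf — visit U.
  At Y: go right to S.
    Visit S.
    At S: no left child.
    At S: go right to P.
      Visit P.
      At P: no left child.
      At P: go right to M.
        M is a leaf — visit M.
At A: go right to J.
  J is a leaf — visit J.

A Y T L H Q G B N U S P M J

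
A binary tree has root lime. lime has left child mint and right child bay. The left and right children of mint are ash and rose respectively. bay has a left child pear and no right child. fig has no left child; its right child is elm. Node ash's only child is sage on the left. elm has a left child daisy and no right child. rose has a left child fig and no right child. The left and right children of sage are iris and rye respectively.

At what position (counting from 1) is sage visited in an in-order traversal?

2

In-order visits the left subtree, then the node, then the right subtree.
At lime: go left to mint.
  At mint: go left to ash.
    At ash: go left to sage.
      At sage: go left to iris.
        iris is a leaf — visit iris.
      Visit sage.
      At sage: go right to rye.
        rye is a leaf — visit rye.
    Visit ash.
    At ash: no right child.
  Visit mint.
  At mint: go right to rose.
    At rose: go left to fig.
      At fig: no left child.
      Visit fig.
      At fig: go right to elm.
        At elm: go left to daisy.
          daisy is a leaf — visit daisy.
        Visit elm.
        At elm: no right child.
    Visit rose.
    At rose: no right child.
Visit lime.
At lime: go right to bay.
  At bay: go left to pear.
    pear is a leaf — visit pear.
  Visit bay.
  At bay: no right child.
Full in-order sequence: iris, sage, rye, ash, mint, fig, daisy, elm, rose, lime, pear, bay.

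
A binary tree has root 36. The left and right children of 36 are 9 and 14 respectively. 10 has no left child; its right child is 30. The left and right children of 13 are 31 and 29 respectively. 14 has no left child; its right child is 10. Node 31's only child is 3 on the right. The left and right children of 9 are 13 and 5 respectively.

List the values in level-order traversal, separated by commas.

36, 9, 14, 13, 5, 10, 31, 29, 30, 3

Level-order visits nodes level by level from the root, left to right within each level.
Level 0: 36
Level 1: 9, 14
Level 2: 13, 5, 10
Level 3: 31, 29, 30
Level 4: 3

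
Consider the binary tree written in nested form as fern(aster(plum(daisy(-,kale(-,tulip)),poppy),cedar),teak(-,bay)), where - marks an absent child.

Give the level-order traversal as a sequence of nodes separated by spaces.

fern aster teak plum cedar bay daisy poppy kale tulip

Level-order visits nodes level by level from the root, left to right within each level.
Level 0: fern
Level 1: aster, teak
Level 2: plum, cedar, bay
Level 3: daisy, poppy
Level 4: kale
Level 5: tulip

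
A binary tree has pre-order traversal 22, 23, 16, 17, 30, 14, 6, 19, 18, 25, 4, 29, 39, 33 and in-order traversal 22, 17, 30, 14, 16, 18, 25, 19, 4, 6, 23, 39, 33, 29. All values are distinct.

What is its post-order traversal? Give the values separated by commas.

14, 30, 17, 25, 18, 4, 19, 6, 16, 33, 39, 29, 23, 22

The first element of pre-order is the root; it splits in-order into left and right subtrees.
Root 22: left subtree has 0 nodes { }, right has 13 {17, 30, 14, 16, 18, 25, 19, 4, 6, 23, 39, 33, 29}.
  Root 23: left subtree has 9 nodes {17, 30, 14, 16, 18, 25, 19, 4, 6}, right has 3 {39, 33, 29}.
    Root 16: left subtree has 3 nodes {17, 30, 14}, right has 5 {18, 25, 19, 4, 6}.
      Root 17: left subtree has 0 nodes { }, right has 2 {30, 14}.
        Root 30: left subtree has 0 nodes { }, right has 1 {14}.
      Root 6: left subtree has 4 nodes {18, 25, 19, 4}, right has 0 { }.
        Root 19: left subtree has 2 nodes {18, 25}, right has 1 {4}.
          Root 18: left subtree has 0 nodes { }, right has 1 {25}.
    Root 29: left subtree has 2 nodes {39, 33}, right has 0 { }.
      Root 39: left subtree has 0 nodes { }, right has 1 {33}.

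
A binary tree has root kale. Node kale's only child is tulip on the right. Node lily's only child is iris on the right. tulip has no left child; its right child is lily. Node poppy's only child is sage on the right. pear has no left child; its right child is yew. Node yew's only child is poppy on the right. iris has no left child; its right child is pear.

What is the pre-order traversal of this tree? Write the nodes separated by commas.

Pre-order visits the node, then its left subtree, then its right subtree.
Visit kale.
At kale: no left child.
At kale: go right to tulip.
  Visit tulip.
  At tulip: no left child.
  At tulip: go right to lily.
    Visit lily.
    At lily: no left child.
    At lily: go right to iris.
      Visit iris.
      At iris: no left child.
      At iris: go right to pear.
        Visit pear.
        At pear: no left child.
        At pear: go right to yew.
          Visit yew.
          At yew: no left child.
          At yew: go right to poppy.
            Visit poppy.
            At poppy: no left child.
            At poppy: go right to sage.
              sage is a leaf — visit sage.

kale, tulip, lily, iris, pear, yew, poppy, sage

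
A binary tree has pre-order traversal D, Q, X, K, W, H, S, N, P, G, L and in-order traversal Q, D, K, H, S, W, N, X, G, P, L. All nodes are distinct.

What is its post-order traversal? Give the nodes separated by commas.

Q, S, H, N, W, K, G, L, P, X, D

The first element of pre-order is the root; it splits in-order into left and right subtrees.
Root D: left subtree has 1 node {Q}, right has 9 {K, H, S, W, N, X, G, P, L}.
  Root X: left subtree has 5 nodes {K, H, S, W, N}, right has 3 {G, P, L}.
    Root K: left subtree has 0 nodes { }, right has 4 {H, S, W, N}.
      Root W: left subtree has 2 nodes {H, S}, right has 1 {N}.
        Root H: left subtree has 0 nodes { }, right has 1 {S}.
    Root P: left subtree has 1 node {G}, right has 1 {L}.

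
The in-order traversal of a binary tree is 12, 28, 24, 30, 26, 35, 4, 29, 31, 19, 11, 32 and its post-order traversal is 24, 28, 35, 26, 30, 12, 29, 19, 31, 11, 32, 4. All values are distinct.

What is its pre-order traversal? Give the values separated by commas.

4, 12, 30, 28, 24, 26, 35, 32, 11, 31, 29, 19

The last element of post-order is the root; it splits in-order into left and right subtrees.
Root 4: left subtree has 6 nodes {12, 28, 24, 30, 26, 35}, right has 5 {29, 31, 19, 11, 32}.
  Root 12: left subtree has 0 nodes { }, right has 5 {28, 24, 30, 26, 35}.
    Root 30: left subtree has 2 nodes {28, 24}, right has 2 {26, 35}.
      Root 28: left subtree has 0 nodes { }, right has 1 {24}.
      Root 26: left subtree has 0 nodes { }, right has 1 {35}.
  Root 32: left subtree has 4 nodes {29, 31, 19, 11}, right has 0 { }.
    Root 11: left subtree has 3 nodes {29, 31, 19}, right has 0 { }.
      Root 31: left subtree has 1 node {29}, right has 1 {19}.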